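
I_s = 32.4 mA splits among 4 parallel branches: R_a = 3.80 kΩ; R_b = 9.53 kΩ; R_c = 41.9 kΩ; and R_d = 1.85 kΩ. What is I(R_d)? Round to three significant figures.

Total conductance ΣG = 1/3.80 + 1/9.53 + 1/41.9 + 1/1.85 = 0.9325 (units of 1/kΩ).
Current divider: I(R_d) = I_s · G_k/ΣG = 32.4 × (0.5405/0.9325) = 32.4 × 0.5797 = 18.78 mA.

I ≈ 18.8 mA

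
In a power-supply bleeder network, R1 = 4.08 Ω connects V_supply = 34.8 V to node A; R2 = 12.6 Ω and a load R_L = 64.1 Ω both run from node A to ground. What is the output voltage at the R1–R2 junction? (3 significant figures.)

First combine the lower leg with the load: R2 ‖ R_L = 10.53 Ω.
Voltage divider with the loaded lower leg: V_out = 34.8 × 10.53/(4.08 + 10.53) = 34.8 × 0.7207 = 25.08 V.
(Unloaded it would be 26.3 V; the load pulls it down.)

V_out ≈ 25.1 V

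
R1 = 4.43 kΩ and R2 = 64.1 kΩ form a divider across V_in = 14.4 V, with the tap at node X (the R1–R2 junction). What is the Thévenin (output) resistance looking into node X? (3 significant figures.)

Zeroing V_in shorts the top of R1 to ground, so R_th = R1 ‖ R2 = 4.144 kΩ.

R_th ≈ 4.14 kΩ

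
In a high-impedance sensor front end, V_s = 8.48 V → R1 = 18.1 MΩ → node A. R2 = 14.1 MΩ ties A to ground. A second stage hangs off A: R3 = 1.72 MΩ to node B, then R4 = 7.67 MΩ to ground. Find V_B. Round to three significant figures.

V_B ≈ 1.64 V

Node A sees R2 in parallel with the series input of stage 2, R3 + R4 = 9.390 MΩ.
Effective lower resistance at A: R2 ‖ 9.390 = 5.636 MΩ.
First divider: V_A = V_s · 5.636/(18.1 + 5.636) = 2.014 V.
V_B = V_A × 0.8168 = 1.645 V.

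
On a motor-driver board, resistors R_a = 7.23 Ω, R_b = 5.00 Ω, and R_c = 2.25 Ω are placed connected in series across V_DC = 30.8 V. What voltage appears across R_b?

V ≈ 10.6 V

ΣR = 7.23 + 5.00 + 2.25 = 14.48 Ω.
V = V_DC · R/ΣR = 30.8 × 0.3453 = 10.64 V.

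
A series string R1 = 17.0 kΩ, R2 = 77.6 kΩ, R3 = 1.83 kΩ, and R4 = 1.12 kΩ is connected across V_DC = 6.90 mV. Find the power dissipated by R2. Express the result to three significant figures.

P ≈ 0.388 nW

The common current is I = 6.90/97.55 = 0.07073 µA.
P(R2) = I²·R2 = (0.07073)² × 77.6 = 0.3882 nW.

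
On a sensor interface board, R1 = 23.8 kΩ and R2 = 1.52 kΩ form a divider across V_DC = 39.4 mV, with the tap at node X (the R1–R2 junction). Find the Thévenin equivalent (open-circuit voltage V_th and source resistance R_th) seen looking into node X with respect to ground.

Open-circuit (no load on X): V_th = V_DC · R2/(R1 + R2) = 39.4 × 1.52/(23.80 + 1.52) = 2.365 mV.
Zeroing V_DC shorts the top of R1 to ground, so R_th = R1 ‖ R2 = 1.429 kΩ.

V_th ≈ 2.37 mV, R_th ≈ 1.43 kΩ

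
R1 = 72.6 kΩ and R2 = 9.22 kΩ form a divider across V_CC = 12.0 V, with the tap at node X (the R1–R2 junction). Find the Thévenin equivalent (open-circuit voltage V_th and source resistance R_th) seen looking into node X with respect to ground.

V_th ≈ 1.35 V, R_th ≈ 8.18 kΩ

V_th is the unloaded tap voltage: V_CC · R2/(R1+R2) = 12.0 × 0.1127 = 1.352 V.
Looking into X with the source shorted: R_th = R1·R2/(R1+R2) = 72.60 × 9.22/81.82 = 8.181 kΩ.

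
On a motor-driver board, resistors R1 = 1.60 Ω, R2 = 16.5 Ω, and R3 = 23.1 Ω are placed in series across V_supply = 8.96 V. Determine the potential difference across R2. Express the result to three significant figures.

V ≈ 3.59 V

Series total: ΣR = 1.60 + 16.5 + 23.1 = 41.20 Ω.
Voltage divider: V = V_supply · (16.50 / 41.20) = 8.96 × 0.4005 = 3.588 V.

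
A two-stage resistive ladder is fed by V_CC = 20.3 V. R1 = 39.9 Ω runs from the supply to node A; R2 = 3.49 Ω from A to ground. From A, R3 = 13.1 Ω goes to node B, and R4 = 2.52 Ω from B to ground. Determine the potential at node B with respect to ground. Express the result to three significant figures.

Looking into the second stage from A: R3 + R4 = 15.62 Ω appears in parallel with R2.
Effective lower resistance at A: R2 ‖ 15.62 = 2.853 Ω.
V_A = 20.3 × 2.853/(39.9 + 2.853) = 1.354 V.
Then the unloaded second divider: V_B = V_A × R4/(R3+R4) = 1.354 × 0.1613 = 0.2185 V.

V_B ≈ 0.219 V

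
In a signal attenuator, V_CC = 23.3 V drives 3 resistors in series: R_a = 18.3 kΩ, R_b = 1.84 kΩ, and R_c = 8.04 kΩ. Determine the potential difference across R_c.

ΣR = 18.3 + 1.84 + 8.04 = 28.18 kΩ.
V = V_CC · R/ΣR = 23.3 × 0.2853 = 6.648 V.

V ≈ 6.65 V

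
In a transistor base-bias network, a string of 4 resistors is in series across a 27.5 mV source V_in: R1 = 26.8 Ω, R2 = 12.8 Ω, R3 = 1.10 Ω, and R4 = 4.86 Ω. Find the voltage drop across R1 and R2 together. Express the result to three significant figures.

Series total: ΣR = 26.8 + 12.8 + 1.10 + 4.86 = 45.56 Ω.
R_{R1..R2} = 26.8 + 12.8 = 39.60 Ω.
V = V_in · R/ΣR = 27.5 × 0.8692 = 23.90 mV.

V ≈ 23.9 mV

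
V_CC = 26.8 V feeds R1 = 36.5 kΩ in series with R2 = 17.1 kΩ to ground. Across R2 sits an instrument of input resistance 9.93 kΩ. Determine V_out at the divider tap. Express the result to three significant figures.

The load sits in parallel with R2, giving an effective lower resistance R2' = R2·R_L/(R2+R_L) = 6.282 kΩ.
Now apply the divider: V_out = 26.8 × 0.1468 = 3.935 V.

V_out ≈ 3.94 V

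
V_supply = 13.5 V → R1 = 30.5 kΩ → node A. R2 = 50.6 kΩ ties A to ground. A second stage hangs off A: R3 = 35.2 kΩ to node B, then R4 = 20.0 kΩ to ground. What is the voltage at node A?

V_A ≈ 6.26 V

Looking into the second stage from A: R3 + R4 = 55.20 kΩ appears in parallel with R2.
R2 ‖ (R3+R4) = 26.40 kΩ.
So V_A = 13.5 × 0.4640 = 6.264 V.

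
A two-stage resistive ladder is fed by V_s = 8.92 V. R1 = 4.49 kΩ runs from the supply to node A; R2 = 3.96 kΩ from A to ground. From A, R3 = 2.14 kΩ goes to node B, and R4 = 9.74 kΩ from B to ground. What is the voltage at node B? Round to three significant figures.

V_B ≈ 2.91 V

Looking into the second stage from A: R3 + R4 = 11.88 kΩ appears in parallel with R2.
Effective lower resistance at A: R2 ‖ 11.88 = 2.970 kΩ.
First divider: V_A = V_s · 2.970/(4.49 + 2.970) = 3.551 V.
V_B = V_A × 0.8199 = 2.912 V.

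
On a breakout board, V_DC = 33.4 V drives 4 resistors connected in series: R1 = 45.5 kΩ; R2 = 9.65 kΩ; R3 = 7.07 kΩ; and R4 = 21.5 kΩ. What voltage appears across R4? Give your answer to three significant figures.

V ≈ 8.58 V

ΣR = 45.5 + 9.65 + 7.07 + 21.5 = 83.72 kΩ.
By the voltage-divider rule, V = 33.4 × 21.50/83.72 = 8.577 V.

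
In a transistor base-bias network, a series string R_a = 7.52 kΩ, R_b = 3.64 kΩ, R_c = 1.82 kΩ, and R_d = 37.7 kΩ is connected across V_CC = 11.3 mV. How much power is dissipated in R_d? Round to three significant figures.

The common current is I = 11.3/50.68 = 0.2230 µA.
V(R_d) = I·R = 8.406 mV; P = V·I = 8.406 × 0.2230 = 1.874 nW.

P ≈ 1.87 nW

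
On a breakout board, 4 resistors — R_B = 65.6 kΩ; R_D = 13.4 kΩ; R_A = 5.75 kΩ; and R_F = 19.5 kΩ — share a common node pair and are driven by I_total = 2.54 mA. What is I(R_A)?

Conductances: ΣG = 1/65.6 + 1/13.4 + 1/5.75 + 1/19.5 = 0.3151 (1/kΩ).
R_A takes the fraction G_k/ΣG = 0.1739/0.3151 = 0.5520, so I = 2.54 × 0.5520 = 1.402 mA.

I ≈ 1.40 mA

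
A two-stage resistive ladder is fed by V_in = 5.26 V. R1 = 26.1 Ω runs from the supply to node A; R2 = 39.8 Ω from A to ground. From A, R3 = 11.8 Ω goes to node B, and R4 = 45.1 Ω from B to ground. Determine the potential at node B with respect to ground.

V_B ≈ 1.97 V

The second stage (R3 + R4 = 56.90 Ω) loads node A in parallel with R2.
R2 ‖ (R3+R4) = 23.42 Ω.
So V_A = 5.26 × 0.4729 = 2.488 V.
V_B = V_A × 0.7926 = 1.972 V.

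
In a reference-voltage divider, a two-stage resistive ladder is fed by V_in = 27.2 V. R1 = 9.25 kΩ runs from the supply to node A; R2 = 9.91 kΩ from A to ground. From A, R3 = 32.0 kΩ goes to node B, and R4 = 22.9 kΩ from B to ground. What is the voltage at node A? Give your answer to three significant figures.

Node A sees R2 in parallel with the series input of stage 2, R3 + R4 = 54.90 kΩ.
R2 ‖ (R3+R4) = 8.395 kΩ.
So V_A = 27.2 × 0.4758 = 12.94 V.

V_A ≈ 12.9 V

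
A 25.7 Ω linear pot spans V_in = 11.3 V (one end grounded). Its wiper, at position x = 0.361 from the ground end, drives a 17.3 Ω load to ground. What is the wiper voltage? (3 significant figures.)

V_out ≈ 3.04 V

The pot divides into 16.42 Ω above the wiper and 9.278 Ω below.
Lower segment in parallel with the load: 9.278 ‖ 17.3 = 6.039 Ω.
Then V_out = V_in · 6.039/(16.42 + 6.039) = 3.038 V.
(Unloaded: V_out = x·V_in = 4.08 V.)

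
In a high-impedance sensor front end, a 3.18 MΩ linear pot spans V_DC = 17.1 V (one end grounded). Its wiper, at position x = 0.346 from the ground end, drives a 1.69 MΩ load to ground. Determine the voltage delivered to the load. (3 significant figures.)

V_out ≈ 4.15 V

The pot divides into 2.080 MΩ above the wiper and 1.100 MΩ below.
Lower segment in parallel with the load: 1.100 ‖ 1.69 = 0.6664 MΩ.
Then V_out = V_DC · 0.6664/(2.080 + 0.6664) = 4.150 V.
(Unloaded: V_out = x·V_DC = 5.92 V.)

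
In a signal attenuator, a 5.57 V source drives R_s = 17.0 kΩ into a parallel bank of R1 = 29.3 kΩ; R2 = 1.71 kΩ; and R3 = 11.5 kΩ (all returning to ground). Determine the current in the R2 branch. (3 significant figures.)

I ≈ 0.251 mA

Equivalent of the parallel group: R_p = 1.417 kΩ.
Node voltage V_A = V_DC · R_p/(R_s + R_p) = 5.57 × 0.07692 = 0.4285 V.
I(R2) = V_A / R2 = 0.4285/1.71 = 0.2506 mA.
(Equivalently: I_total = 0.3024 mA, then current-divider fraction G_k/ΣG = 0.8285.)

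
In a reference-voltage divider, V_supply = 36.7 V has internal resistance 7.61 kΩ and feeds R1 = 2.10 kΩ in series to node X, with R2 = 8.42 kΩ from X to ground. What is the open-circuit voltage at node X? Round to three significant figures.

R1' = 7.61 + 2.10 = 9.710 kΩ (source resistance + R1).
With X open, the divider is unloaded: V_th = 36.7 × 8.42/18.13 = 17.04 V.

V_th ≈ 17.0 V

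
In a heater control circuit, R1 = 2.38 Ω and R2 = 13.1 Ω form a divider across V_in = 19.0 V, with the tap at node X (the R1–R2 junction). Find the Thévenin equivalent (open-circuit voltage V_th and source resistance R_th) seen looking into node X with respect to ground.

V_th is the unloaded tap voltage: V_in · R2/(R1+R2) = 19.0 × 0.8463 = 16.08 V.
With V_in suppressed (replaced by a short), R_th = R1 ‖ R2 = (2.380 × 13.1)/(2.380 + 13.1) = 2.014 Ω.

V_th ≈ 16.1 V, R_th ≈ 2.01 Ω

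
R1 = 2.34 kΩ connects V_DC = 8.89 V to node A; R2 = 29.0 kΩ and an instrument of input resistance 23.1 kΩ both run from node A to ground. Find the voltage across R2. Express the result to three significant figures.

V_out ≈ 7.52 V

First combine the lower leg with the load: R2 ‖ R_L = 12.86 kΩ.
Voltage divider with the loaded lower leg: V_out = 8.89 × 12.86/(2.34 + 12.86) = 8.89 × 0.8460 = 7.521 V.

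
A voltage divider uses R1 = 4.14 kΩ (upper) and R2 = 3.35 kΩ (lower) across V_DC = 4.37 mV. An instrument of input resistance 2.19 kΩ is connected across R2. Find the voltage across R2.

The load sits in parallel with R2, giving an effective lower resistance R2' = R2·R_L/(R2+R_L) = 1.324 kΩ.
Now apply the divider: V_out = 4.37 × 0.2424 = 1.059 mV.

V_out ≈ 1.06 mV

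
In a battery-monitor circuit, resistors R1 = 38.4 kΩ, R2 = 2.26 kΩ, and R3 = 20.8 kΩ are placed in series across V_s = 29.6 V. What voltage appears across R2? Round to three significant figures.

ΣR = 38.4 + 2.26 + 20.8 = 61.46 kΩ.
Voltage divider: V = V_s · (2.260 / 61.46) = 29.6 × 0.03677 = 1.088 V.

V ≈ 1.09 V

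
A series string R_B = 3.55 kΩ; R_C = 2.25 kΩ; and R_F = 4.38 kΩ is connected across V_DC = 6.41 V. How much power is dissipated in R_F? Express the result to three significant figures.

Series current I = V_DC/ΣR = 6.41/10.18 = 0.6297 mA.
P(R_F) = I²·R_F = (0.6297)² × 4.38 = 1.737 mW.

P ≈ 1.74 mW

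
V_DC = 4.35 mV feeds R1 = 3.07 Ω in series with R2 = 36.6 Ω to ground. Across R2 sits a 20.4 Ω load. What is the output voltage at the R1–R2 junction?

First combine the lower leg with the load: R2 ‖ R_L = 13.10 Ω.
Then V_out = V_DC · R2'/(R1 + R2') = 4.35 × 13.10/16.17 = 3.524 mV.

V_out ≈ 3.52 mV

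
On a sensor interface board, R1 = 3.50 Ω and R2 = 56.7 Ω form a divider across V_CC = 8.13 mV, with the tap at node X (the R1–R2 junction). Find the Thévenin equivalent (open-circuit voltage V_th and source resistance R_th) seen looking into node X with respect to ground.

V_th is the unloaded tap voltage: V_CC · R2/(R1+R2) = 8.13 × 0.9419 = 7.657 mV.
Looking into X with the source shorted: R_th = R1·R2/(R1+R2) = 3.500 × 56.7/60.20 = 3.297 Ω.

V_th ≈ 7.66 mV, R_th ≈ 3.30 Ω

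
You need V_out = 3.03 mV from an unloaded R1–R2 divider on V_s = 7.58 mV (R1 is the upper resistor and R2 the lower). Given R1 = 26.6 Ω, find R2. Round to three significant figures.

V_out/V_s = R2/(R1+R2) = 0.3997.
Rearranging, R2 = R1·k/(1−k) = 26.6 × 0.6659 = 17.71 Ω.

R2 ≈ 17.7 Ω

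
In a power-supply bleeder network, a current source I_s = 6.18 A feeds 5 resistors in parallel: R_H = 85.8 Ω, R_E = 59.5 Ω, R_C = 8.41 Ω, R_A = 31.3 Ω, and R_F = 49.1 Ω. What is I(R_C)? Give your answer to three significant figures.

ΣG = 1/85.8 + 1/59.5 + 1/8.41 + 1/31.3 + 1/49.1 = 0.1997.
By the current-divider rule, I = I_s · G_k/ΣG = 6.18 × 0.5955 = 3.680 A.

I ≈ 3.68 A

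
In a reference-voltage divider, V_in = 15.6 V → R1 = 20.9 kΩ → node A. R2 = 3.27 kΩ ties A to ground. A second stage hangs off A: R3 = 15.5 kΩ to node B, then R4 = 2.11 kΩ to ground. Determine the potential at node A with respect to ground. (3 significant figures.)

Node A sees R2 in parallel with the series input of stage 2, R3 + R4 = 17.61 kΩ.
Effective lower resistance at A: R2 ‖ 17.61 = 2.758 kΩ.
So V_A = 15.6 × 0.1166 = 1.819 V.

V_A ≈ 1.82 V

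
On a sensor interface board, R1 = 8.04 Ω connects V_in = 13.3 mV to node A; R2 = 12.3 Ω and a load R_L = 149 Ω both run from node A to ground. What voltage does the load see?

V_out ≈ 7.79 mV

The load sits in parallel with R2, giving an effective lower resistance R2' = R2·R_L/(R2+R_L) = 11.36 Ω.
Now apply the divider: V_out = 13.3 × 0.5856 = 7.789 mV.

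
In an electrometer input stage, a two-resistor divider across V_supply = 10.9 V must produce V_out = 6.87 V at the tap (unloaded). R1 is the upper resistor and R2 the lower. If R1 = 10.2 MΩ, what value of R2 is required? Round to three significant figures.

The divider ratio is R2/(R1+R2) = 6.87/10.9 = 0.6303.
R2 = R1 · 0.6303/(1 − 0.6303) = 17.39 MΩ.

R2 ≈ 17.4 MΩ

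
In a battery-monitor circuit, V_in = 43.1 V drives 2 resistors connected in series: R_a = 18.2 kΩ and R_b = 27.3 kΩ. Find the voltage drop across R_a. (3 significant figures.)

ΣR = 18.2 + 27.3 = 45.50 kΩ.
By the voltage-divider rule, V = 43.1 × 18.20/45.50 = 17.24 V.

V ≈ 17.2 V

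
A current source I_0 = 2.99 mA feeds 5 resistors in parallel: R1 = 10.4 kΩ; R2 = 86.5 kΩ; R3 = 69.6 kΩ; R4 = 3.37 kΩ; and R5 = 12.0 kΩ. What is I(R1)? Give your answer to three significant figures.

Total conductance ΣG = 1/10.4 + 1/86.5 + 1/69.6 + 1/3.37 + 1/12.0 = 0.5022 (units of 1/kΩ).
By the current-divider rule, I = I_0 · G_k/ΣG = 2.99 × 0.1915 = 0.5725 mA.

I ≈ 0.573 mA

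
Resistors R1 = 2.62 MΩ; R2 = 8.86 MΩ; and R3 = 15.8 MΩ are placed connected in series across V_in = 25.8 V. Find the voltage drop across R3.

V ≈ 14.9 V

ΣR = 2.62 + 8.86 + 15.8 = 27.28 MΩ.
V = V_in · R/ΣR = 25.8 × 0.5792 = 14.94 V.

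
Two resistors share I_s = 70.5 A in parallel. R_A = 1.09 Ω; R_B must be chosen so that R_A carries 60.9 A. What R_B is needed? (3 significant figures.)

Two-branch current divider: I_A = I_s · R_B/(R_A + R_B).
60.9/70.5 = R_B/(R_A + R_B) → R_B = R_A · (0.8638)/(1 − 0.8638) = 1.09 × 6.344 = 6.915 Ω.

R_B ≈ 6.91 Ω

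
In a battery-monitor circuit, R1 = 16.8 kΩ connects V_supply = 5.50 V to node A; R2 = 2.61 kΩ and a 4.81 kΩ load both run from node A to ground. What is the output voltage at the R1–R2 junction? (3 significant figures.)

V_out ≈ 0.503 V

First combine the lower leg with the load: R2 ‖ R_L = 1.692 kΩ.
Then V_out = V_supply · R2'/(R1 + R2') = 5.50 × 1.692/18.49 = 0.5032 V.
(Unloaded it would be 0.740 V; the load pulls it down.)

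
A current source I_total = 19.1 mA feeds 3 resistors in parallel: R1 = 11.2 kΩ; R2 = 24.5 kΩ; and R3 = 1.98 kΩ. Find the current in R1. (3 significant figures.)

Total conductance ΣG = 1/11.2 + 1/24.5 + 1/1.98 = 0.6352 (units of 1/kΩ).
Current divider: I(R1) = I_total · G_k/ΣG = 19.1 × (0.08929/0.6352) = 19.1 × 0.1406 = 2.685 mA.

I ≈ 2.68 mA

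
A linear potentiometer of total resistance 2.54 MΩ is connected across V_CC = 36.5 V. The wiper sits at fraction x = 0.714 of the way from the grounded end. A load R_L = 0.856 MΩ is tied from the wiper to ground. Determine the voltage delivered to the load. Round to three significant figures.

Lower segment x·R_p = 1.814 MΩ; upper segment (1−x)·R_p = 0.7264 MΩ.
(x·R_p) ‖ R_L = 0.5815 MΩ.
V_out = 36.5 × 0.5815/(0.7264 + 0.5815) = 16.23 V.

V_out ≈ 16.2 V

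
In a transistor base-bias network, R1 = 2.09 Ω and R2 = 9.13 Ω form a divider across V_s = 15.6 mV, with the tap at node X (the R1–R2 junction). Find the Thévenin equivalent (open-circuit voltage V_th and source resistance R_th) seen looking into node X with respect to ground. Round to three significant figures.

V_th ≈ 12.7 mV, R_th ≈ 1.70 Ω

Open-circuit (no load on X): V_th = V_s · R2/(R1 + R2) = 15.6 × 9.13/(2.090 + 9.13) = 12.69 mV.
Zeroing V_s shorts the top of R1 to ground, so R_th = R1 ‖ R2 = 1.701 Ω.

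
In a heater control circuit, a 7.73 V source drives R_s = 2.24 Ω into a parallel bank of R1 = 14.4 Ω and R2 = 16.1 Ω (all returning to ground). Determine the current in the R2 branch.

I ≈ 0.371 A

Equivalent of the parallel group: R_p = 7.601 Ω.
Node voltage V_A = V_DC · R_p/(R_s + R_p) = 7.73 × 0.7724 = 5.971 V.
Branch current I = V_A/R2 = 5.971/16.1 = 0.3708 A.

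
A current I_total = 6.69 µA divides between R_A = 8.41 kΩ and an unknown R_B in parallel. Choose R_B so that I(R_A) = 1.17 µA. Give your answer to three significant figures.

The fraction through R_A equals R_B/(R_A+R_B).
With f = 0.1749, R_B = R_A · f/(1−f) = 8.41 × 0.2120 = 1.783 kΩ.

R_B ≈ 1.78 kΩ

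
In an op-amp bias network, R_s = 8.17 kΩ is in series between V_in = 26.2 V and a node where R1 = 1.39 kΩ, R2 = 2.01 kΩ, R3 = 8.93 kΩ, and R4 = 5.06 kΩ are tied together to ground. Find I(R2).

I ≈ 0.968 mA

Combine the parallel branches: R_p = (1/1.39 + 1/2.01 + 1/8.93 + 1/5.06)⁻¹ = 0.6551 kΩ.
V_A by voltage divider: V_A = 26.2 × 0.6551/(8.17 + 0.6551) = 1.945 V.
I(R2) = V_A / R2 = 1.945/2.01 = 0.9676 mA.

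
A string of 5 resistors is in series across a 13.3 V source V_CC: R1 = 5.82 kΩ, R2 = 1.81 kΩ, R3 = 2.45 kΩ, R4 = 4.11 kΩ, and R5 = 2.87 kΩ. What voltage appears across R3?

V ≈ 1.91 V

Series total: ΣR = 5.82 + 1.81 + 2.45 + 4.11 + 2.87 = 17.06 kΩ.
V = V_CC · R/ΣR = 13.3 × 0.1436 = 1.910 V.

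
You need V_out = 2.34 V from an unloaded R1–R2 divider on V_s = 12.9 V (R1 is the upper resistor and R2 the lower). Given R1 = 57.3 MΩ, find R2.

V_out/V_s = R2/(R1+R2) = 0.1814.
R2 = R1 · 0.1814/(1 − 0.1814) = 12.70 MΩ.

R2 ≈ 12.7 MΩ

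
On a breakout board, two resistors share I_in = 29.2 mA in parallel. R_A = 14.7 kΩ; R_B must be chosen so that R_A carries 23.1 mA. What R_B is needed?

In a two-way split, I_A/I_in = R_B/(R_A + R_B).
23.1/29.2 = R_B/(R_A + R_B) → R_B = R_A · (0.7911)/(1 − 0.7911) = 14.7 × 3.787 = 55.67 kΩ.

R_B ≈ 55.7 kΩ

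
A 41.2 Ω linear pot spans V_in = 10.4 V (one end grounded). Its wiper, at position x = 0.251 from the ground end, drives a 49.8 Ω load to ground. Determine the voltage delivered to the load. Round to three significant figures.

The pot divides into 30.86 Ω above the wiper and 10.34 Ω below.
(x·R_p) ‖ R_L = 8.563 Ω.
Then V_out = V_in · 8.563/(30.86 + 8.563) = 2.259 V.
(Unloaded: V_out = x·V_in = 2.61 V.)

V_out ≈ 2.26 V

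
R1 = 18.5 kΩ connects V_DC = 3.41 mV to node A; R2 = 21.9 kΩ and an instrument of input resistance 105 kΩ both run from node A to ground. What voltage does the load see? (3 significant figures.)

V_out ≈ 1.69 mV

The load sits in parallel with R2, giving an effective lower resistance R2' = R2·R_L/(R2+R_L) = 18.12 kΩ.
Voltage divider with the loaded lower leg: V_out = 3.41 × 18.12/(18.5 + 18.12) = 3.41 × 0.4948 = 1.687 mV.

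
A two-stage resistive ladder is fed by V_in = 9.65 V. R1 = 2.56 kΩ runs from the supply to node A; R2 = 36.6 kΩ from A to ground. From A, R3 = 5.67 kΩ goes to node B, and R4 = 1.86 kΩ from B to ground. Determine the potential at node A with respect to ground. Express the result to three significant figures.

Node A sees R2 in parallel with the series input of stage 2, R3 + R4 = 7.530 kΩ.
Effective lower resistance at A: R2 ‖ 7.530 = 6.245 kΩ.
So V_A = 9.65 × 0.7093 = 6.844 V.

V_A ≈ 6.84 V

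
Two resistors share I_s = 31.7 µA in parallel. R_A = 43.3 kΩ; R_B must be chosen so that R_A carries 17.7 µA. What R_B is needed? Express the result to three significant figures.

R_B ≈ 54.7 kΩ

In a two-way split, I_A/I_s = R_B/(R_A + R_B).
17.7/31.7 = R_B/(R_A + R_B) → R_B = R_A · (0.5584)/(1 − 0.5584) = 43.3 × 1.264 = 54.74 kΩ.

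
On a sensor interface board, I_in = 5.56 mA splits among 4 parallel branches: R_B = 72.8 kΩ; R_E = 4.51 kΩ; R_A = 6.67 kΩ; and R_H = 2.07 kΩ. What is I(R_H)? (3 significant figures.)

I ≈ 3.09 mA

Total conductance ΣG = 1/72.8 + 1/4.51 + 1/6.67 + 1/2.07 = 0.8685 (units of 1/kΩ).
By the current-divider rule, I = I_in · G_k/ΣG = 5.56 × 0.5562 = 3.093 mA.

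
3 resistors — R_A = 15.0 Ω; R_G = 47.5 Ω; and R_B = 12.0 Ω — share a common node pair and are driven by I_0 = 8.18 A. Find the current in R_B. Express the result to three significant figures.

Total conductance ΣG = 1/15.0 + 1/47.5 + 1/12.0 = 0.1711 (units of 1/Ω).
Current divider: I(R_B) = I_0 · G_k/ΣG = 8.18 × (0.08333/0.1711) = 8.18 × 0.4872 = 3.985 A.

I ≈ 3.99 A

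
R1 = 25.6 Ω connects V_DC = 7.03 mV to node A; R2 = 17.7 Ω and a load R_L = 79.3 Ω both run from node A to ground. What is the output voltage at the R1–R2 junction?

V_out ≈ 2.54 mV

The load sits in parallel with R2, giving an effective lower resistance R2' = R2·R_L/(R2+R_L) = 14.47 Ω.
Then V_out = V_DC · R2'/(R1 + R2') = 7.03 × 14.47/40.07 = 2.539 mV.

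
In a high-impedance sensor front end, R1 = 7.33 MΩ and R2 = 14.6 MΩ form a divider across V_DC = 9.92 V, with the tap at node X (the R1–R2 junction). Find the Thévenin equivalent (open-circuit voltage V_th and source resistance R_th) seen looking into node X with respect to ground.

V_th ≈ 6.60 V, R_th ≈ 4.88 MΩ

Open-circuit (no load on X): V_th = V_DC · R2/(R1 + R2) = 9.92 × 14.6/(7.330 + 14.6) = 6.604 V.
Looking into X with the source shorted: R_th = R1·R2/(R1+R2) = 7.330 × 14.6/21.93 = 4.880 MΩ.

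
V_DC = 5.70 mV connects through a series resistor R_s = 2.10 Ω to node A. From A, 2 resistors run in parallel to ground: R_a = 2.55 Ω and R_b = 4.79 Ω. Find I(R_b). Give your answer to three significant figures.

Parallel bank: R_p = 1/(1/2.55 + 1/4.79) = 1.664 Ω.
Node voltage V_A = V_DC · R_p/(R_s + R_p) = 5.70 × 0.4421 = 2.520 mV.
I(R_b) = V_A / R_b = 2.520/4.79 = 0.5261 mA.

I ≈ 0.526 mA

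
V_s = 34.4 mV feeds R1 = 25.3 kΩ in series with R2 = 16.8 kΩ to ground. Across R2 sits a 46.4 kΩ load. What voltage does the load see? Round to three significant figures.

V_out ≈ 11.3 mV

First combine the lower leg with the load: R2 ‖ R_L = 12.33 kΩ.
Then V_out = V_s · R2'/(R1 + R2') = 34.4 × 12.33/37.63 = 11.27 mV.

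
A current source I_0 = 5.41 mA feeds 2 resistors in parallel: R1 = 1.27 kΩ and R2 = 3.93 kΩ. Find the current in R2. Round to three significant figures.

I ≈ 1.32 mA

With just two branches, the current splits inversely with resistance.
So I = 5.41 × 1.27/5.200 = 1.321 mA.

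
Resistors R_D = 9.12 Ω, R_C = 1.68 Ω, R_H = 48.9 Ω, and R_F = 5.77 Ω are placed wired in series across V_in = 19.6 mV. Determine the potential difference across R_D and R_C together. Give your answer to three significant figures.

V ≈ 3.23 mV

ΣR = 9.12 + 1.68 + 48.9 + 5.77 = 65.47 Ω.
R_{R_D..R_C} = 9.12 + 1.68 = 10.80 Ω.
V = V_in · R/ΣR = 19.6 × 0.1650 = 3.233 mV.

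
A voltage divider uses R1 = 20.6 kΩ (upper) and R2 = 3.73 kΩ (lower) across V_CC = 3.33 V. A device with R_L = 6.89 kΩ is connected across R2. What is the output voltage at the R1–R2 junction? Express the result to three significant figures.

First combine the lower leg with the load: R2 ‖ R_L = 2.420 kΩ.
Now apply the divider: V_out = 3.33 × 0.1051 = 0.3501 V.
(Unloaded it would be 0.511 V; the load pulls it down.)

V_out ≈ 0.350 V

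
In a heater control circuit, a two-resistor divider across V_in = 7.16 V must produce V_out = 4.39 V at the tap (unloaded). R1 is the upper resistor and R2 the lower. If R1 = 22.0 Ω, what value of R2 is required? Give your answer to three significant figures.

V_out/V_in = R2/(R1+R2) = 0.6131.
Rearranging, R2 = R1·k/(1−k) = 22.0 × 1.585 = 34.87 Ω.

R2 ≈ 34.9 Ω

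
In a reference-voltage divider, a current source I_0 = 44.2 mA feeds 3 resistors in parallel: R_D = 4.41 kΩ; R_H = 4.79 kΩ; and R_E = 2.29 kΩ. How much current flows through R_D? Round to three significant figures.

Total conductance ΣG = 1/4.41 + 1/4.79 + 1/2.29 = 0.8722 (units of 1/kΩ).
Current divider: I(R_D) = I_0 · G_k/ΣG = 44.2 × (0.2268/0.8722) = 44.2 × 0.2600 = 11.49 mA.

I ≈ 11.5 mA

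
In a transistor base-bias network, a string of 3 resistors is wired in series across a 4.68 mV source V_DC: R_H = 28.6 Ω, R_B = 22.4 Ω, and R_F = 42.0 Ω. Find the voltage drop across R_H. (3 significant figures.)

Series total: ΣR = 28.6 + 22.4 + 42.0 = 93.00 Ω.
Voltage divider: V = V_DC · (28.60 / 93.00) = 4.68 × 0.3075 = 1.439 mV.

V ≈ 1.44 mV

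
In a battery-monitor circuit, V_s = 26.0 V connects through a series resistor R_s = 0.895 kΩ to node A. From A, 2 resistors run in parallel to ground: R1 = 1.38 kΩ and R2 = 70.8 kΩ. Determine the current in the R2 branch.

Parallel bank: R_p = 1/(1/1.38 + 1/70.8) = 1.354 kΩ.
V_A = 26.0 × 1.354/2.249 = 15.65 V.
Branch current I = V_A/R2 = 15.65/70.8 = 0.2211 mA.
(Equivalently: I_total = 11.56 mA, then current-divider fraction G_k/ΣG = 0.01912.)

I ≈ 0.221 mA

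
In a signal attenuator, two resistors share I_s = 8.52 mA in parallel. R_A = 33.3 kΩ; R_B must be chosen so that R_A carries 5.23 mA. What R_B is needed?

In a two-way split, I_A/I_s = R_B/(R_A + R_B).
With f = 0.6138, R_B = R_A · f/(1−f) = 33.3 × 1.590 = 52.94 kΩ.

R_B ≈ 52.9 kΩ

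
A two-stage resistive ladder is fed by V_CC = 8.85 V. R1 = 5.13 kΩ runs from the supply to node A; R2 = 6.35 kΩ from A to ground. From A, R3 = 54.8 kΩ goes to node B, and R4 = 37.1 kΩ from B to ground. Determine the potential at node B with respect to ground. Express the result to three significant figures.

V_B ≈ 1.92 V

Looking into the second stage from A: R3 + R4 = 91.90 kΩ appears in parallel with R2.
R2 ‖ (R3+R4) = 5.940 kΩ.
V_A = 8.85 × 5.940/(5.13 + 5.940) = 4.749 V.
Then the unloaded second divider: V_B = V_A × R4/(R3+R4) = 4.749 × 0.4037 = 1.917 V.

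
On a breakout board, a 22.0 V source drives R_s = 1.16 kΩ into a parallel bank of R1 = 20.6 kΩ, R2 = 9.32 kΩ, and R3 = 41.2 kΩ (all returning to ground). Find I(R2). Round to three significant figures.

Combine the parallel branches: R_p = (1/20.6 + 1/9.32 + 1/41.2)⁻¹ = 5.552 kΩ.
V_A by voltage divider: V_A = 22.0 × 5.552/(1.16 + 5.552) = 18.20 V.
Branch current I = V_A/R2 = 18.20/9.32 = 1.953 mA.

I ≈ 1.95 mA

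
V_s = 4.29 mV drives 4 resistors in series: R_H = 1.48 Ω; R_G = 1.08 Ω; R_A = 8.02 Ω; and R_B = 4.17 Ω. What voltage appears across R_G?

V ≈ 0.314 mV

Total series resistance ΣR = 1.48 + 1.08 + 8.02 + 4.17 = 14.75 Ω.
By the voltage-divider rule, V = 4.29 × 1.080/14.75 = 0.3141 mV.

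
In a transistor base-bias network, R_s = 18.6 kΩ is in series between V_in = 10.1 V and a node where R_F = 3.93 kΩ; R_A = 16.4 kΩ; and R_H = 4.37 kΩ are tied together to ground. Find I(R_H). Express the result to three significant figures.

I ≈ 0.208 mA

Combine the parallel branches: R_p = (1/3.93 + 1/16.4 + 1/4.37)⁻¹ = 1.837 kΩ.
V_A by voltage divider: V_A = 10.1 × 1.837/(18.6 + 1.837) = 0.9080 V.
I(R_H) = V_A / R_H = 0.9080/4.37 = 0.2078 mA.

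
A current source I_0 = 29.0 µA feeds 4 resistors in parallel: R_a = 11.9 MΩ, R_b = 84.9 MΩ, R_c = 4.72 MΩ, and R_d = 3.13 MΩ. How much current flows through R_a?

Total conductance ΣG = 1/11.9 + 1/84.9 + 1/4.72 + 1/3.13 = 0.6272 (units of 1/MΩ).
R_a takes the fraction G_k/ΣG = 0.08403/0.6272 = 0.1340, so I = 29.0 × 0.1340 = 3.886 µA.

I ≈ 3.89 µA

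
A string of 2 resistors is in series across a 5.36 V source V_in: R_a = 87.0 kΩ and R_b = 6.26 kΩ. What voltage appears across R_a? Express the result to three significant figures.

V ≈ 5.00 V

ΣR = 87.0 + 6.26 = 93.26 kΩ.
Voltage divider: V = V_in · (87.00 / 93.26) = 5.36 × 0.9329 = 5.000 V.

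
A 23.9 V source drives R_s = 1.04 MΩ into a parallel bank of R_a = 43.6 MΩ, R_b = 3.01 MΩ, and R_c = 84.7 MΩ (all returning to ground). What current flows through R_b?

I ≈ 5.75 µA

Equivalent of the parallel group: R_p = 2.725 MΩ.
Node voltage V_A = V_DC · R_p/(R_s + R_p) = 23.9 × 0.7238 = 17.30 V.
Branch current I = V_A/R_b = 17.30/3.01 = 5.747 µA.
(Check via current divider: I_total = 6.348 µA; share G_k/ΣG = 0.9053 → same result.)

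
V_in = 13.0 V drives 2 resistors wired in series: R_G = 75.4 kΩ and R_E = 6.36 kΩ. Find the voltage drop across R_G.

V ≈ 12.0 V

Series total: ΣR = 75.4 + 6.36 = 81.76 kΩ.
Voltage divider: V = V_in · (75.40 / 81.76) = 13.0 × 0.9222 = 11.99 V.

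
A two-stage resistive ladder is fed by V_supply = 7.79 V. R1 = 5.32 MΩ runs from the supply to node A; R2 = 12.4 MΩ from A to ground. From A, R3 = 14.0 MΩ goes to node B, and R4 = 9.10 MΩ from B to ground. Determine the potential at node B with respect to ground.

The second stage (R3 + R4 = 23.10 MΩ) loads node A in parallel with R2.
Effective lower resistance at A: R2 ‖ 23.10 = 8.069 MΩ.
First divider: V_A = V_supply · 8.069/(5.32 + 8.069) = 4.695 V.
Then the unloaded second divider: V_B = V_A × R4/(R3+R4) = 4.695 × 0.3939 = 1.849 V.

V_B ≈ 1.85 V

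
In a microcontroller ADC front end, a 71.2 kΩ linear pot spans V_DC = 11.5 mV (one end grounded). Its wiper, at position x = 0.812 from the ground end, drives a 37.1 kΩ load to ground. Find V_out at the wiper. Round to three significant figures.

V_out ≈ 7.22 mV

Lower segment x·R_p = 57.81 kΩ; upper segment (1−x)·R_p = 13.39 kΩ.
(x·R_p) ‖ R_L = 22.60 kΩ.
Loaded-divider output: V_out = 11.5 × 0.6280 = 7.222 mV.
(Unloaded: V_out = x·V_DC = 9.34 mV.)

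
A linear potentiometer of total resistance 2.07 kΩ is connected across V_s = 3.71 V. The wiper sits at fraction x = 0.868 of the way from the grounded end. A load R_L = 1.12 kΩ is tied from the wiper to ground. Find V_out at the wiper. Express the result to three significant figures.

The pot divides into 0.2732 kΩ above the wiper and 1.797 kΩ below.
R_L loads the lower segment: effective lower R = 0.6899 kΩ.
Loaded-divider output: V_out = 3.71 × 0.7163 = 2.658 V.

V_out ≈ 2.66 V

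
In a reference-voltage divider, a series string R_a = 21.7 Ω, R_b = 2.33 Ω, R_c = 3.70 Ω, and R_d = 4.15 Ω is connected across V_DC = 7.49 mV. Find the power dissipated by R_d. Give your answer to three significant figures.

P ≈ 0.229 µW

The common current is I = 7.49/31.88 = 0.2349 mA.
P = I²R = 0.05520 × 4.15 = 0.2291 µW.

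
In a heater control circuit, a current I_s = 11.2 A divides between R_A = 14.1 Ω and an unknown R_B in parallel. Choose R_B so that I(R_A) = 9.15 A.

R_B ≈ 62.9 Ω

The fraction through R_A equals R_B/(R_A+R_B).
With f = 0.8170, R_B = R_A · f/(1−f) = 14.1 × 4.463 = 62.93 Ω.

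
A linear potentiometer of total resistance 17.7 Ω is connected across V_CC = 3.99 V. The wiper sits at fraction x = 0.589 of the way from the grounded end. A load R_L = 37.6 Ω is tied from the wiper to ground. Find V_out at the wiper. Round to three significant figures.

V_out ≈ 2.11 V

The pot divides into 7.275 Ω above the wiper and 10.43 Ω below.
Lower segment in parallel with the load: 10.43 ‖ 37.6 = 8.162 Ω.
Loaded-divider output: V_out = 3.99 × 0.5287 = 2.110 V.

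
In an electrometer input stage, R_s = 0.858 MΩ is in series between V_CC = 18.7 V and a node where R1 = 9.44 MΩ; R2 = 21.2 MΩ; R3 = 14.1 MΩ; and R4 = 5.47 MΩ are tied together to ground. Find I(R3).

Parallel bank: R_p = 1/(1/9.44 + 1/21.2 + 1/14.1 + 1/5.47) = 2.458 MΩ.
V_A = 18.7 × 2.458/3.316 = 13.86 V.
I(R3) = V_A / R3 = 13.86/14.1 = 0.9831 µA.

I ≈ 0.983 µA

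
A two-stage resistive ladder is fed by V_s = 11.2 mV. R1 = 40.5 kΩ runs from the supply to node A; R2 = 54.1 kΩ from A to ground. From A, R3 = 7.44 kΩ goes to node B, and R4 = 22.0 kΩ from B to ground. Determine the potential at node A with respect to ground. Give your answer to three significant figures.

The second stage (R3 + R4 = 29.44 kΩ) loads node A in parallel with R2.
Effective lower resistance at A: R2 ‖ 29.44 = 19.07 kΩ.
First divider: V_A = V_s · 19.07/(40.5 + 19.07) = 3.585 mV.

V_A ≈ 3.58 mV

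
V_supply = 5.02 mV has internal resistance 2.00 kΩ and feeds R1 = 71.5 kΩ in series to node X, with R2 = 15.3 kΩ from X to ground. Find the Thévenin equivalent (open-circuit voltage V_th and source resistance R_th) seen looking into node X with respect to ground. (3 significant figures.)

V_th ≈ 0.865 mV, R_th ≈ 12.7 kΩ

R1' = 2.00 + 71.5 = 73.50 kΩ (source resistance + R1).
Open-circuit (no load on X): V_th = V_supply · R2/(R1' + R2) = 5.02 × 15.3/(73.50 + 15.3) = 0.8649 mV.
Looking into X with the source shorted: R_th = R1'·R2/(R1'+R2) = 73.50 × 15.3/88.80 = 12.66 kΩ.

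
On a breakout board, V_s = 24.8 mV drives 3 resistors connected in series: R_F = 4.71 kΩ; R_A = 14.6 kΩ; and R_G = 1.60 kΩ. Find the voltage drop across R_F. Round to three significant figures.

ΣR = 4.71 + 14.6 + 1.60 = 20.91 kΩ.
V = V_s · R/ΣR = 24.8 × 0.2253 = 5.586 mV.

V ≈ 5.59 mV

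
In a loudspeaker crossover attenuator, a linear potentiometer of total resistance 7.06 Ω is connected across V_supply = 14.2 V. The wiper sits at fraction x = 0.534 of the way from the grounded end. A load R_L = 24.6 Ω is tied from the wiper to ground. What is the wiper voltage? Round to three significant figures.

Split the track: R_lower = x·R_p = 3.770 Ω, R_upper = (1−x)·R_p = 3.290 Ω.
Lower segment in parallel with the load: 3.770 ‖ 24.6 = 3.269 Ω.
Loaded-divider output: V_out = 14.2 × 0.4984 = 7.077 V.

V_out ≈ 7.08 V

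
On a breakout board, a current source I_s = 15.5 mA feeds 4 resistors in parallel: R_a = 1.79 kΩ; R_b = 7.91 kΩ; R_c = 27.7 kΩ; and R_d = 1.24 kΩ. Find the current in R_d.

Total conductance ΣG = 1/1.79 + 1/7.91 + 1/27.7 + 1/1.24 = 1.528 (units of 1/kΩ).
R_d takes the fraction G_k/ΣG = 0.8065/1.528 = 0.5279, so I = 15.5 × 0.5279 = 8.183 mA.

I ≈ 8.18 mA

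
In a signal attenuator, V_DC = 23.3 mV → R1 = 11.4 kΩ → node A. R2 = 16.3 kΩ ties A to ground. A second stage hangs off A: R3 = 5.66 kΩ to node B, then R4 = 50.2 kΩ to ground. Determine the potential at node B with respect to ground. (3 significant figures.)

V_B ≈ 11.0 mV

Node A sees R2 in parallel with the series input of stage 2, R3 + R4 = 55.86 kΩ.
Effective lower resistance at A: R2 ‖ 55.86 = 12.62 kΩ.
V_A = 23.3 × 12.62/(11.4 + 12.62) = 12.24 mV.
Stage 2 is unloaded, so V_B = V_A · R4/(R3+R4) = 12.24 × 50.2/55.86 = 11.00 mV.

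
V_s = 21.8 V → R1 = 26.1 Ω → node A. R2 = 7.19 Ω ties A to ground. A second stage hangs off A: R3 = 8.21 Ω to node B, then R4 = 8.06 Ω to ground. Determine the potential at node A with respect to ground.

Looking into the second stage from A: R3 + R4 = 16.27 Ω appears in parallel with R2.
R2 ‖ (R3+R4) = 4.986 Ω.
First divider: V_A = V_s · 4.986/(26.1 + 4.986) = 3.497 V.

V_A ≈ 3.50 V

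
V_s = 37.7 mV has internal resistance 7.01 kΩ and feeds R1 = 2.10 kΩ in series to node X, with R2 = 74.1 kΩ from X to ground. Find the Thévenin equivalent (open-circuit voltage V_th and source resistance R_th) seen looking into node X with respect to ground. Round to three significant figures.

R1' = 7.01 + 2.10 = 9.110 kΩ (source resistance + R1).
V_th is the unloaded tap voltage: V_s · R2/(R1'+R2) = 37.7 × 0.8905 = 33.57 mV.
Zeroing V_s shorts the top of R1' to ground, so R_th = R1' ‖ R2 = 8.113 kΩ.

V_th ≈ 33.6 mV, R_th ≈ 8.11 kΩ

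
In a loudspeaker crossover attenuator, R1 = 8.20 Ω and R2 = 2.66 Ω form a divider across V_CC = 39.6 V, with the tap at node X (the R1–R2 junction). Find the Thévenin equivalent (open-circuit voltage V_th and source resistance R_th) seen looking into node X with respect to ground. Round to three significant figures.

V_th ≈ 9.70 V, R_th ≈ 2.01 Ω

With X open, the divider is unloaded: V_th = 39.6 × 2.66/10.86 = 9.699 V.
Zeroing V_CC shorts the top of R1 to ground, so R_th = R1 ‖ R2 = 2.008 Ω.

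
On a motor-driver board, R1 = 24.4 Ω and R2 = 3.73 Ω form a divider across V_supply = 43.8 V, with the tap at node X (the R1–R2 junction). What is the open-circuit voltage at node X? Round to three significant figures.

Open-circuit (no load on X): V_th = V_supply · R2/(R1 + R2) = 43.8 × 3.73/(24.40 + 3.73) = 5.808 V.

V_th ≈ 5.81 V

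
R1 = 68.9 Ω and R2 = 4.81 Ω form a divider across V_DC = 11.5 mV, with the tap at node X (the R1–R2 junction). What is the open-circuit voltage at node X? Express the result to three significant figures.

V_th ≈ 0.750 mV

Open-circuit (no load on X): V_th = V_DC · R2/(R1 + R2) = 11.5 × 4.81/(68.90 + 4.81) = 0.7504 mV.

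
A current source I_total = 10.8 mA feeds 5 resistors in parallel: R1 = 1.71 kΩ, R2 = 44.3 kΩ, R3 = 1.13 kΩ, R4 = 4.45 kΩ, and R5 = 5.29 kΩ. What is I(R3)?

I ≈ 5.01 mA

ΣG = 1/1.71 + 1/44.3 + 1/1.13 + 1/4.45 + 1/5.29 = 1.906.
R3 takes the fraction G_k/ΣG = 0.8850/1.906 = 0.4643, so I = 10.8 × 0.4643 = 5.014 mA.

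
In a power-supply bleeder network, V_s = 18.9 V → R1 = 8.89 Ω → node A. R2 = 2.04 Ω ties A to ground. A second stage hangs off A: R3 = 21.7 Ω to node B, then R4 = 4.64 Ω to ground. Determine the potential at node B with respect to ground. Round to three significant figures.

V_B ≈ 0.585 V

Looking into the second stage from A: R3 + R4 = 26.34 Ω appears in parallel with R2.
Effective lower resistance at A: R2 ‖ 26.34 = 1.893 Ω.
V_A = 18.9 × 1.893/(8.89 + 1.893) = 3.318 V.
Then the unloaded second divider: V_B = V_A × R4/(R3+R4) = 3.318 × 0.1762 = 0.5846 V.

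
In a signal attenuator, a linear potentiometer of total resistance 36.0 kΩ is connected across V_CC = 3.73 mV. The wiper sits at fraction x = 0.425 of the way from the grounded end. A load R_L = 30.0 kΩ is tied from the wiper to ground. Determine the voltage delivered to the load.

Split the track: R_lower = x·R_p = 15.30 kΩ, R_upper = (1−x)·R_p = 20.70 kΩ.
Lower segment in parallel with the load: 15.30 ‖ 30.0 = 10.13 kΩ.
Then V_out = V_CC · 10.13/(20.70 + 10.13) = 1.226 mV.
(Unloaded: V_out = x·V_CC = 1.59 mV.)

V_out ≈ 1.23 mV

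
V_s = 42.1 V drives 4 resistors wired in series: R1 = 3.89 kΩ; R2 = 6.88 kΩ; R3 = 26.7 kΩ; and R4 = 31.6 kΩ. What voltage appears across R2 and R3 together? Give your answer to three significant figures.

ΣR = 3.89 + 6.88 + 26.7 + 31.6 = 69.07 kΩ.
R_{R2..R3} = 6.88 + 26.7 = 33.58 kΩ.
By the voltage-divider rule, V = 42.1 × 33.58/69.07 = 20.47 V.

V ≈ 20.5 V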